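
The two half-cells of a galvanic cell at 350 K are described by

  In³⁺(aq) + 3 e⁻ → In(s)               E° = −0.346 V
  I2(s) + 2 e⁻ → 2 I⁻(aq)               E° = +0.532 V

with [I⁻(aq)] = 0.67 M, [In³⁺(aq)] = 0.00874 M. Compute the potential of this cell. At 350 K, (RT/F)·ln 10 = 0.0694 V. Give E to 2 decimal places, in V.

+0.94 V

I₂/I⁻ is reduced (cathode, E° = +0.532 V) and In³⁺/In is oxidized (anode).
The standard potential is +0.532 − (−0.346) = +0.878 V and the balanced reaction transfers n = 6 electrons.
For the overall reaction 3 I2(s) + 2 In(s) → 6 I⁻(aq) + 2 In³⁺(aq), Q = [I⁻(aq)]^6·[In³⁺(aq)]^2 = 6.91×10^−6, giving log Q = −5.161.
Applying E = E° − (RT ln10/nF)·log Q gives +0.878 − (0.0694/6)(−5.161) = +0.94 V.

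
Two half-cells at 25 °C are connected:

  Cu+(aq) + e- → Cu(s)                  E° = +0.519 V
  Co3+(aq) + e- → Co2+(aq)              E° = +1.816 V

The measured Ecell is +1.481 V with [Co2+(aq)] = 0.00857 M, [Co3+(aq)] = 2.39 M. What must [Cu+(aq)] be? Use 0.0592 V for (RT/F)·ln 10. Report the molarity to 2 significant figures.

The Co³⁺/Co²⁺ couple has the larger reduction potential, so it is the cathode: E°cell = +1.816 − (+0.519) = +1.297 V and n = 1.
Since E = E° − (0.0592/n)·log Q, log Q = n(E° − E)/0.0592 = −3.108.
The balanced reaction is Co3+(aq) + Cu(s) → Co2+(aq) + Cu+(aq), so Q = ([Co2+(aq)]·[Cu+(aq)]) / [Co3+(aq)].
Isolating [Cu+(aq)] in Q = 10^{−3.108} yields log [Cu+(aq)] = −0.663, i.e. 0.22 M.

0.22 M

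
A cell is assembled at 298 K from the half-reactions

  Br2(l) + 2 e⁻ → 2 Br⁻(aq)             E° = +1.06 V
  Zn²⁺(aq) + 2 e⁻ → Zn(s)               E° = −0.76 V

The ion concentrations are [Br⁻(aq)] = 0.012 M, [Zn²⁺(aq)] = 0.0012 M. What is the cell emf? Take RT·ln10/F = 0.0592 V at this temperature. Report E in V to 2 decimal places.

+2.02 V

The Br₂/Br⁻ couple has the more positive E°, so it is the cathode; Zn²⁺/Zn is the anode.
E°cell = E°cat − E°an = +1.06 − (−0.76) = +1.82 V; n = 2.
The balanced reaction is Br2(l) + Zn(s) → 2 Br⁻(aq) + Zn²⁺(aq), so Q = [Br⁻(aq)]^2·[Zn²⁺(aq)] = 1.73×10^−7 and log Q = −6.762.
By the Nernst equation, E = +1.82 − (0.0592/2)·(−6.762) = +2.02 V.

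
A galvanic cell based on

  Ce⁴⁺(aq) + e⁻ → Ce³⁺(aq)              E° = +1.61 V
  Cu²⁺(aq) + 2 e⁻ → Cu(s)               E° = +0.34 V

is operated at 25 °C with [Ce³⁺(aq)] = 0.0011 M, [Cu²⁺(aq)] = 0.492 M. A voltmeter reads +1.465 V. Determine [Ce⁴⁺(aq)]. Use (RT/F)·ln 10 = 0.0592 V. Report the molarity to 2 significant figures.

Ce⁴⁺/Ce³⁺ is the cathode (higher E°); E°cell = +1.61 − (+0.34) = +1.27 V with n = 2.
Rearranging E = E° − (0.0592/n)·log Q gives log Q = 2(+1.27 − (+1.465))/0.0592 = −6.588.
Balancing electrons gives 2 Ce⁴⁺(aq) + Cu(s) → 2 Ce³⁺(aq) + Cu²⁺(aq); thus Q = ([Ce³⁺(aq)]^2·[Cu²⁺(aq)]) / [Ce⁴⁺(aq)]^2.
Isolating [Ce⁴⁺(aq)] in Q = 10^{−6.588} yields log [Ce⁴⁺(aq)] = 0.181, i.e. 1.5 M.

1.5 M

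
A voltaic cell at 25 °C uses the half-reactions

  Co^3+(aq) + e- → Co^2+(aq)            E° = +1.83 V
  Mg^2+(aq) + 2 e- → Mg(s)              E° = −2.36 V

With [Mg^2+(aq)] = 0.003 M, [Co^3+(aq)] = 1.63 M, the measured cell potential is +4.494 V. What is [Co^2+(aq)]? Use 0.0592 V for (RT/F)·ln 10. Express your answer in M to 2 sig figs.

Co³⁺/Co²⁺ is the cathode (higher E°); E°cell = +1.83 − (−2.36) = +4.19 V with n = 2.
Rearranging E = E° − (0.0592/n)·log Q gives log Q = 2(+4.19 − (+4.494))/0.0592 = −10.270.
Balancing electrons gives 2 Co^3+(aq) + Mg(s) → 2 Co^2+(aq) + Mg^2+(aq); thus Q = ([Co^2+(aq)]^2·[Mg^2+(aq)]) / [Co^3+(aq)]^2.
Isolating [Co^2+(aq)] in Q = 10^{−10.270} yields log [Co^2+(aq)] = −3.661, i.e. 0.00022 M.

0.00022 M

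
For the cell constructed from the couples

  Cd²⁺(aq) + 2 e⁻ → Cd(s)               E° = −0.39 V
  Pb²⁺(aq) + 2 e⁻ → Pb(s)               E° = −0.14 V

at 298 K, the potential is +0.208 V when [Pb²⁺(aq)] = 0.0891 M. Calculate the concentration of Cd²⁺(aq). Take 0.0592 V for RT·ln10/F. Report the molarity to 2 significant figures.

2.3 M

With Pb²⁺/Pb at the cathode and Cd²⁺/Cd at the anode, E°cell = −0.14 − (−0.39) = +0.25 V (n = 2).
Since E = E° − (0.0592/n)·log Q, log Q = n(E° − E)/0.0592 = 1.419.
The balanced reaction is Pb²⁺(aq) + Cd(s) → Pb(s) + Cd²⁺(aq), so Q = [Cd²⁺(aq)] / [Pb²⁺(aq)].
Isolating [Cd²⁺(aq)] in Q = 10^{1.419} yields log [Cd²⁺(aq)] = 0.369, i.e. 2.3 M.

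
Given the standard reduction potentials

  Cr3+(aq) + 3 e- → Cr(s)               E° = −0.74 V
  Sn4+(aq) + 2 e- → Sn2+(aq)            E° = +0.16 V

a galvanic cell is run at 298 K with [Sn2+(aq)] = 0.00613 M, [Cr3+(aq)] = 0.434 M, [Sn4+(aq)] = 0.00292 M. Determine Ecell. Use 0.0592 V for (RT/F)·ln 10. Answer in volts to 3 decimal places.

Since E°(Sn⁴⁺/Sn²⁺) > E°(Cr³⁺/Cr), Sn⁴⁺/Sn²⁺ serves as the cathode.
E°cell = E°cat − E°an = +0.16 − (−0.74) = +0.90 V; n = 6.
The balanced reaction is 3 Sn4+(aq) + 2 Cr(s) → 3 Sn2+(aq) + 2 Cr3+(aq), so Q = ([Sn2+(aq)]^3·[Cr3+(aq)]^2) / [Sn4+(aq)]^3 = 1.74 and log Q = 0.241.
E = E° − (0.0592/n)·log Q = +0.90 − (0.0592/6)(0.241) = +0.898 V.

+0.898 V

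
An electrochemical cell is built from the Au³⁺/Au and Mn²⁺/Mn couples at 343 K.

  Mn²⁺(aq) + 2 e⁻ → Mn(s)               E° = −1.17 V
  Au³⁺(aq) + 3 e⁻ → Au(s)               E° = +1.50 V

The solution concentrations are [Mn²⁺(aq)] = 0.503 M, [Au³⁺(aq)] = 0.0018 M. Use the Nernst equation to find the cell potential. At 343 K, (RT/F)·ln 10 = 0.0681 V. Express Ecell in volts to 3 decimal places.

The Au³⁺/Au couple has the more positive E°, so it is the cathode; Mn²⁺/Mn is the anode.
E°cell = +1.50 − (−1.17) = +2.67 V, with n = 6 electrons transferred.
The balanced reaction is 2 Au³⁺(aq) + 3 Mn(s) → 2 Au(s) + 3 Mn²⁺(aq), so Q = [Mn²⁺(aq)]^3 / [Au³⁺(aq)]^2 = 3.93×10^4 and log Q = 4.594.
E = E° − (0.0681/n)·log Q = +2.67 − (0.0681/6)(4.594) = +2.618 V.

+2.618 V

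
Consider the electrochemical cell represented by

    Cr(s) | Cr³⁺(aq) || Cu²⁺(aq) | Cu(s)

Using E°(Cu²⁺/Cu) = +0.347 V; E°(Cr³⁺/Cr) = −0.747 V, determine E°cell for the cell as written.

+1.094 V

By convention the left-hand electrode in cell notation is the anode (oxidation) and the right-hand electrode is the cathode (reduction).
E°cell = E°(right) − E°(left) = +0.347 − (−0.747) = +1.094 V.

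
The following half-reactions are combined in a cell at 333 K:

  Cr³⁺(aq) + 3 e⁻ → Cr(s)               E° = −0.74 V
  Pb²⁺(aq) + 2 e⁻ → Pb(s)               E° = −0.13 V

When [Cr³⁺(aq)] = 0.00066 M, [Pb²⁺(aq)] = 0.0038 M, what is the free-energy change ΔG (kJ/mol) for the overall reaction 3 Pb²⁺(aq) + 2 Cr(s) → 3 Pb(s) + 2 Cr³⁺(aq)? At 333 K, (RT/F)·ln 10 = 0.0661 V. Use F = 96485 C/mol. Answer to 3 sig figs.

E°cell = −0.13 − (−0.74) = +0.61 V; the balanced reaction transfers n = 6 electrons.
Here Q = [Cr³⁺(aq)]^2 / [Pb²⁺(aq)]^3 = 7.94 (log Q = 0.900), giving E = +0.61 − (0.0661/6)·(0.900) = +0.6001 V.
Then ΔG = −nFE = −6 × 96485 × +0.6001 J/mol = −347 kJ/mol.

−347 kJ/mol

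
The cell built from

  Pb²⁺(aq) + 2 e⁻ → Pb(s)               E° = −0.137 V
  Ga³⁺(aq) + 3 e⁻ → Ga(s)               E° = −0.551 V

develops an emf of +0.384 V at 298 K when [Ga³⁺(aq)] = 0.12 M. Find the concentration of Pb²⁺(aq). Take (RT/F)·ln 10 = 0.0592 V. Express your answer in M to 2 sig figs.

0.024 M

The Pb²⁺/Pb couple has the larger reduction potential, so it is the cathode: E°cell = −0.137 − (−0.551) = +0.414 V and n = 6.
Since E = E° − (0.0592/n)·log Q, log Q = n(E° − E)/0.0592 = 3.041.
For 3 Pb²⁺(aq) + 2 Ga(s) → 3 Pb(s) + 2 Ga³⁺(aq), the reaction quotient is Q = [Ga³⁺(aq)]^2 / [Pb²⁺(aq)]^3.
Substituting the known concentrations and solving, log [Pb²⁺(aq)] = −1.628 and [Pb²⁺(aq)] = 0.024 M.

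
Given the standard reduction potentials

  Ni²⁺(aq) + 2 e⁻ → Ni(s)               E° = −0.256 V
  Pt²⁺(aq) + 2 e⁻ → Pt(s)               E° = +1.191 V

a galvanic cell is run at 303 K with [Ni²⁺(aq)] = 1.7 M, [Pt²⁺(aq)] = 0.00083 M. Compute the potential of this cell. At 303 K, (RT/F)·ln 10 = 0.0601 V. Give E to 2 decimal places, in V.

Since E°(Pt²⁺/Pt) > E°(Ni²⁺/Ni), Pt²⁺/Pt serves as the cathode.
E°cell = E°cat − E°an = +1.191 − (−0.256) = +1.447 V; n = 2.
For the overall reaction Pt²⁺(aq) + Ni(s) → Pt(s) + Ni²⁺(aq), Q = [Ni²⁺(aq)] / [Pt²⁺(aq)] = 2.05×10^3, giving log Q = 3.311.
E = E° − (0.0601/n)·log Q = +1.447 − (0.0601/2)(3.311) = +1.35 V.

+1.35 V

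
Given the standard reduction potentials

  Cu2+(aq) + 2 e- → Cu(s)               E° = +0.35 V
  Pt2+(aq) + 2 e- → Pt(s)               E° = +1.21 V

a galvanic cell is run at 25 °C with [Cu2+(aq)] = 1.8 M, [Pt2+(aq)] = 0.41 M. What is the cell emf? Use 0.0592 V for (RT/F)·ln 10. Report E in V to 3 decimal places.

+0.841 V

Since E°(Pt²⁺/Pt) > E°(Cu²⁺/Cu), Pt²⁺/Pt serves as the cathode.
The standard potential is +1.21 − (+0.35) = +0.86 V and the balanced reaction transfers n = 2 electrons.
For the overall reaction Pt2+(aq) + Cu(s) → Pt(s) + Cu2+(aq), Q = [Cu2+(aq)] / [Pt2+(aq)] = 4.39, giving log Q = 0.642.
Applying E = E° − (RT ln10/nF)·log Q gives +0.86 − (0.0592/2)(0.642) = +0.841 V.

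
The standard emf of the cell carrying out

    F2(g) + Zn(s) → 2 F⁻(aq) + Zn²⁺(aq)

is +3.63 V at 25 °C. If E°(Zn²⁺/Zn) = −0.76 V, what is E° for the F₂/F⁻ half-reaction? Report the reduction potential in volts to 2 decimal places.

+2.87 V

In the reaction as written the F₂/F⁻ couple is reduced (cathode) and Zn²⁺/Zn is oxidized (anode), so E°cell = E°(F₂/F⁻) − E°(Zn²⁺/Zn).
E°(F₂/F⁻) = E°cell + E°(anode) = +3.63 + (−0.76) = +2.87 V.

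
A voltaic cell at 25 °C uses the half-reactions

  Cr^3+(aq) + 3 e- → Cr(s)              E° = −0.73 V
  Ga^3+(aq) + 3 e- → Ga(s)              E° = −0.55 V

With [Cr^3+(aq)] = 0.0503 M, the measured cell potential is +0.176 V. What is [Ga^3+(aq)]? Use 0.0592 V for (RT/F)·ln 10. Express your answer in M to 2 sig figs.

The Ga³⁺/Ga couple has the larger reduction potential, so it is the cathode: E°cell = −0.55 − (−0.73) = +0.18 V and n = 3.
From the Nernst equation, log Q = n(E° − E)/0.0592 = 3·(+0.18 − (+0.176))/0.0592 = 0.203.
The balanced reaction is Ga^3+(aq) + Cr(s) → Ga(s) + Cr^3+(aq), so Q = [Cr^3+(aq)] / [Ga^3+(aq)].
Isolating [Ga^3+(aq)] in Q = 10^{0.203} yields log [Ga^3+(aq)] = −1.501, i.e. 0.032 M.

0.032 M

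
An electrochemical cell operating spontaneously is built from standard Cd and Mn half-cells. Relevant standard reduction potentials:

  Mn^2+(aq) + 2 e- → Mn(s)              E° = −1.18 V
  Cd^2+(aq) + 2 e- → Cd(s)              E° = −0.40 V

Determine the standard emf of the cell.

Of the two couples in this cell, the one with the more positive reduction potential is reduced at the cathode: here that is Cd²⁺/Cd (−0.40 V); Mn²⁺/Mn (−1.18 V) is the anode.
E°cell = E°(cathode) − E°(anode) = −0.40 − (−1.18) = +0.78 V.

+0.78 V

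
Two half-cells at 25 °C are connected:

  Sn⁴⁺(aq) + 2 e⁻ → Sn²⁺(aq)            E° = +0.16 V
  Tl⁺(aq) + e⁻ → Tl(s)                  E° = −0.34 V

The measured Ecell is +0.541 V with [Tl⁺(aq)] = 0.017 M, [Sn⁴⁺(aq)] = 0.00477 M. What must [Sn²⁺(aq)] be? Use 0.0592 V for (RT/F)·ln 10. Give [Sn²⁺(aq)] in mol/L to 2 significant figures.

0.68 M

Sn⁴⁺/Sn²⁺ is the cathode (higher E°); E°cell = +0.16 − (−0.34) = +0.50 V with n = 2.
From the Nernst equation, log Q = n(E° − E)/0.0592 = 2·(+0.50 − (+0.541))/0.0592 = −1.385.
For Sn⁴⁺(aq) + 2 Tl(s) → Sn²⁺(aq) + 2 Tl⁺(aq), the reaction quotient is Q = ([Sn²⁺(aq)]·[Tl⁺(aq)]^2) / [Sn⁴⁺(aq)].
Solving for the unknown gives log [Sn²⁺(aq)] = −0.167, so [Sn²⁺(aq)] ≈ 0.68 M.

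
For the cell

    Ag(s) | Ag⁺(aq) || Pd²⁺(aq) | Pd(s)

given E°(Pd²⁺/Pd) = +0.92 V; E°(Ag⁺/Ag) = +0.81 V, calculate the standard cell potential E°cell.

By convention the left-hand electrode in cell notation is the anode (oxidation) and the right-hand electrode is the cathode (reduction).
E°cell = E°(right) − E°(left) = +0.92 − (+0.81) = +0.11 V.

+0.11 V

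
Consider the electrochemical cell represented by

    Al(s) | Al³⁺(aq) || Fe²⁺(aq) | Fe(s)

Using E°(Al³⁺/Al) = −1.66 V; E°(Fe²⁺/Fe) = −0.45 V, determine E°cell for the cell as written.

+1.21 V

By convention the left-hand electrode in cell notation is the anode (oxidation) and the right-hand electrode is the cathode (reduction).
E°cell = E°(right) − E°(left) = −0.45 − (−1.66) = +1.21 V.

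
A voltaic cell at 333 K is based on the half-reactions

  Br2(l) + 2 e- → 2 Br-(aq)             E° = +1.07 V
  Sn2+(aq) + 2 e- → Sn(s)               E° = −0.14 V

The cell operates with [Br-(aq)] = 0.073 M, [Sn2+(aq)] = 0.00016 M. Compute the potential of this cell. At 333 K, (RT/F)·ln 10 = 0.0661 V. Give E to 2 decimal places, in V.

+1.41 V

Br₂/Br⁻ is reduced (cathode, E° = +1.07 V) and Sn²⁺/Sn is oxidized (anode).
The standard potential is +1.07 − (−0.14) = +1.21 V and the balanced reaction transfers n = 2 electrons.
Balancing gives Br2(l) + Sn(s) → 2 Br-(aq) + Sn2+(aq); hence Q = [Br-(aq)]^2·[Sn2+(aq)] = 8.53×10^−7 (log Q = −6.069).
By the Nernst equation, E = +1.21 − (0.0661/2)·(−6.069) = +1.41 V.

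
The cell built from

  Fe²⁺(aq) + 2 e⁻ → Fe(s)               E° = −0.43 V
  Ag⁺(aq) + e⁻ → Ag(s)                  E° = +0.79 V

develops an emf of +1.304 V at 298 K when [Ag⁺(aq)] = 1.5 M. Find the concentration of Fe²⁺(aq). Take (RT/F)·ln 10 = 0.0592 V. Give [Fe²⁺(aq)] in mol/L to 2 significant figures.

0.0033 M

The Ag⁺/Ag couple has the larger reduction potential, so it is the cathode: E°cell = +0.79 − (−0.43) = +1.22 V and n = 2.
Since E = E° − (0.0592/n)·log Q, log Q = n(E° − E)/0.0592 = −2.838.
For 2 Ag⁺(aq) + Fe(s) → 2 Ag(s) + Fe²⁺(aq), the reaction quotient is Q = [Fe²⁺(aq)] / [Ag⁺(aq)]^2.
Isolating [Fe²⁺(aq)] in Q = 10^{−2.838} yields log [Fe²⁺(aq)] = −2.486, i.e. 0.0033 M.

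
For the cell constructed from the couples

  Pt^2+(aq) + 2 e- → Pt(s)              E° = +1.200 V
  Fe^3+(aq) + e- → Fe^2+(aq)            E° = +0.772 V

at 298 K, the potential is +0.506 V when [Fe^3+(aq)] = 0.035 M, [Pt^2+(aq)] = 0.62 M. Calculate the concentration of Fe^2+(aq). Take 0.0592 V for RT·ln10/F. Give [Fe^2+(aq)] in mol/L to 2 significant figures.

The Pt²⁺/Pt couple has the larger reduction potential, so it is the cathode: E°cell = +1.200 − (+0.772) = +0.428 V and n = 2.
Rearranging E = E° − (0.0592/n)·log Q gives log Q = 2(+0.428 − (+0.506))/0.0592 = −2.635.
The balanced reaction is Pt^2+(aq) + 2 Fe^2+(aq) → Pt(s) + 2 Fe^3+(aq), so Q = [Fe^3+(aq)]^2 / ([Pt^2+(aq)]·[Fe^2+(aq)]^2).
Solving for the unknown gives log [Fe^2+(aq)] = −0.035, so [Fe^2+(aq)] ≈ 0.92 M.

0.92 M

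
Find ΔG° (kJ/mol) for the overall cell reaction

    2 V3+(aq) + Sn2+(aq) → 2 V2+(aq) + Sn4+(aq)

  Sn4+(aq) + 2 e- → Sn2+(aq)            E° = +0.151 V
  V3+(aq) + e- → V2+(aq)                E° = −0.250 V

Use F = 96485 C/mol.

+77.4 kJ/mol

In the reaction as written V3+(aq) is reduced, so the V³⁺/V²⁺ couple is the cathode and Sn⁴⁺/Sn²⁺ is the anode.
E°cell = −0.250 − (+0.151) = −0.401 V; balancing electrons gives n = 2.
ΔG° = −nFE°cell = −(2)(96485)(−0.401) J/mol = +77.4 kJ/mol.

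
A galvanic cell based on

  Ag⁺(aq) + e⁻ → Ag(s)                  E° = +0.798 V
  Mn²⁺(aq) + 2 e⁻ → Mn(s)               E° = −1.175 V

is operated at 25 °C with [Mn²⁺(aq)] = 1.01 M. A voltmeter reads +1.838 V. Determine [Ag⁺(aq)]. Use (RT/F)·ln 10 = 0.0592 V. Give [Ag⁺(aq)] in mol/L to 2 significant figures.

0.0053 M

Ag⁺/Ag is the cathode (higher E°); E°cell = +0.798 − (−1.175) = +1.973 V with n = 2.
Since E = E° − (0.0592/n)·log Q, log Q = n(E° − E)/0.0592 = 4.561.
For 2 Ag⁺(aq) + Mn(s) → 2 Ag(s) + Mn²⁺(aq), the reaction quotient is Q = [Mn²⁺(aq)] / [Ag⁺(aq)]^2.
Substituting the known concentrations and solving, log [Ag⁺(aq)] = −2.278 and [Ag⁺(aq)] = 0.0053 M.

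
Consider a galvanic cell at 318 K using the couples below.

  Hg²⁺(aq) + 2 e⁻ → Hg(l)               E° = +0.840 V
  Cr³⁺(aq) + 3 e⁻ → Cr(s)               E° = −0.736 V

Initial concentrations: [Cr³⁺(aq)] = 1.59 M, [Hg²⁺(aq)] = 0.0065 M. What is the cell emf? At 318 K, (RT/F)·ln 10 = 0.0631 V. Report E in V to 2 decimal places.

Since E°(Hg²⁺/Hg) > E°(Cr³⁺/Cr), Hg²⁺/Hg serves as the cathode.
The standard potential is +0.840 − (−0.736) = +1.576 V and the balanced reaction transfers n = 6 electrons.
Balancing gives 3 Hg²⁺(aq) + 2 Cr(s) → 3 Hg(l) + 2 Cr³⁺(aq); hence Q = [Cr³⁺(aq)]^2 / [Hg²⁺(aq)]^3 = 9.21×10^6 (log Q = 6.964).
Applying E = E° − (RT ln10/nF)·log Q gives +1.576 − (0.0631/6)(6.964) = +1.50 V.

+1.50 V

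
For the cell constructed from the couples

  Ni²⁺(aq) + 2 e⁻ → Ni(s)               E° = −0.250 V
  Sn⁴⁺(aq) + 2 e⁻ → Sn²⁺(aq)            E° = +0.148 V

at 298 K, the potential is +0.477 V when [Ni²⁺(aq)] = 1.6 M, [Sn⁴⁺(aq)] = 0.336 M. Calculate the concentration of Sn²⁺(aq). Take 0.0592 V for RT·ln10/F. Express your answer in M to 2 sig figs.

0.00045 M

The Sn⁴⁺/Sn²⁺ couple has the larger reduction potential, so it is the cathode: E°cell = +0.148 − (−0.250) = +0.398 V and n = 2.
Since E = E° − (0.0592/n)·log Q, log Q = n(E° − E)/0.0592 = −2.669.
For Sn⁴⁺(aq) + Ni(s) → Sn²⁺(aq) + Ni²⁺(aq), the reaction quotient is Q = ([Sn²⁺(aq)]·[Ni²⁺(aq)]) / [Sn⁴⁺(aq)].
Isolating [Sn²⁺(aq)] in Q = 10^{−2.669} yields log [Sn²⁺(aq)] = −3.347, i.e. 0.00045 M.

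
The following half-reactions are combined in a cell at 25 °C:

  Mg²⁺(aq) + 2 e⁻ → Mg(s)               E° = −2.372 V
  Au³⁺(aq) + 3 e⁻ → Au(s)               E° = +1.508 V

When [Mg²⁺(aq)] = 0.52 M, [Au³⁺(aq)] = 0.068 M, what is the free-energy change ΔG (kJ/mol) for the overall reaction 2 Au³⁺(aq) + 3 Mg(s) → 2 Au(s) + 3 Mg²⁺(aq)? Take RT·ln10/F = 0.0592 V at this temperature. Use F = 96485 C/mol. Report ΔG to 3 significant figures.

The standard cell potential is +1.508 − (−2.372) = +3.880 V, with n = 6 electrons in the balanced equation.
Here Q = [Mg²⁺(aq)]^3 / [Au³⁺(aq)]^2 = 30.4 (log Q = 1.483), giving E = +3.880 − (0.0592/6)·(1.483) = +3.8654 V.
ΔG = −nFE = −(6)(96485)(+3.8654) J/mol = −2240 kJ/mol.

−2240 kJ/mol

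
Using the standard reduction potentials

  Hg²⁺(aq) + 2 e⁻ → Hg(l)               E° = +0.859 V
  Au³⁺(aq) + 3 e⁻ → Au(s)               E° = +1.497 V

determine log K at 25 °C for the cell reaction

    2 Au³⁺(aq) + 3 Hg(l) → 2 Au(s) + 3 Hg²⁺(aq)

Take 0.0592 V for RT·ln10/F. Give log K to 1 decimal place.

The Au³⁺/Au couple is reduced (cathode); E°cell = +1.497 − (+0.859) = +0.638 V with n = 6.
At equilibrium E = 0, so log K = nE°cell / 0.0592 = (6)(+0.638) / 0.0592 = 64.7.

log K = 64.7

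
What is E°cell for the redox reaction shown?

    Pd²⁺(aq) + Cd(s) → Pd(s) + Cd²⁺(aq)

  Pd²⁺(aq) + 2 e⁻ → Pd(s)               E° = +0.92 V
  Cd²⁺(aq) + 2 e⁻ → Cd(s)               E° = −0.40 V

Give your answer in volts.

In the reaction as written, Pd²⁺(aq) is reduced (cathode) and Cd²⁺(aq) is produced by oxidation at the anode.
E°cell = E°(cathode) − E°(anode) = +0.92 − (−0.40) = +1.32 V.
The positive value indicates the reaction is spontaneous as written.

+1.32 V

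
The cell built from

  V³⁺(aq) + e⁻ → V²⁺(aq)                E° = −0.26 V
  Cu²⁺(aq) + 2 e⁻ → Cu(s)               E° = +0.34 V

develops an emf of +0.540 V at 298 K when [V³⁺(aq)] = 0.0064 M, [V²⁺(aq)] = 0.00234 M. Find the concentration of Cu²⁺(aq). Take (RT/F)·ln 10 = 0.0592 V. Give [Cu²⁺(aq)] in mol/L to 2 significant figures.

0.070 M

Cu²⁺/Cu is the cathode (higher E°); E°cell = +0.34 − (−0.26) = +0.60 V with n = 2.
Rearranging E = E° − (0.0592/n)·log Q gives log Q = 2(+0.60 − (+0.540))/0.0592 = 2.027.
Balancing electrons gives Cu²⁺(aq) + 2 V²⁺(aq) → Cu(s) + 2 V³⁺(aq); thus Q = [V³⁺(aq)]^2 / ([Cu²⁺(aq)]·[V²⁺(aq)]^2).
Solving for the unknown gives log [Cu²⁺(aq)] = −1.153, so [Cu²⁺(aq)] ≈ 0.070 M.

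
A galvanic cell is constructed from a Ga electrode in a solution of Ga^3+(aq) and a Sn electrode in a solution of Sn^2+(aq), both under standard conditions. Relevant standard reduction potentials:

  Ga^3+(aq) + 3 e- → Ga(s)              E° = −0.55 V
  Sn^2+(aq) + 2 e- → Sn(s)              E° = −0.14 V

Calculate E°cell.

The Sn²⁺/Sn couple has the higher E°, so Sn ion is reduced (cathode) and Ga is oxidized (anode).
E°cell = E°(cathode) − E°(anode) = −0.14 − (−0.55) = +0.41 V.

+0.41 V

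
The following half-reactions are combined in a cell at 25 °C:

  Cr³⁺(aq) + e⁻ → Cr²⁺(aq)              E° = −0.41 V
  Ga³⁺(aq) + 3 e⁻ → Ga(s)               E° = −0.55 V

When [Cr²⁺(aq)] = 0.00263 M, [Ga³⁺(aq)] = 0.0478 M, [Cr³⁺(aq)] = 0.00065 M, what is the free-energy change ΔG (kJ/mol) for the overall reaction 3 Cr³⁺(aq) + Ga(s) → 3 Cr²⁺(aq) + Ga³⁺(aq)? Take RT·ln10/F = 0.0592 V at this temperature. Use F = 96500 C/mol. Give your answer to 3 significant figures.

−37.7 kJ/mol

With Cr³⁺/Cr²⁺ reduced at the cathode, E°cell = −0.41 − (−0.55) = +0.14 V and n = 3.
Q = ([Cr²⁺(aq)]^3·[Ga³⁺(aq)]) / [Cr³⁺(aq)]^3 = 3.17, so log Q = 0.501 and E = +0.14 − (0.0592/3)(0.501) = +0.1301 V.
ΔG = −nFE = −(3)(96500)(+0.1301) J/mol = −37.7 kJ/mol.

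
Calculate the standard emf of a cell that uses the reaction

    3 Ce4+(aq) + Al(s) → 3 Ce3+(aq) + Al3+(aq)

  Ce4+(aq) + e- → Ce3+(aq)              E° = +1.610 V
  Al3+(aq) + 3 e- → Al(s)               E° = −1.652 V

+3.262 V

Ce4+(aq) gains electrons, so the Ce⁴⁺/Ce³⁺ couple is the cathode; the Al³⁺/Al couple is the anode.
E°cell = E°(cathode) − E°(anode) = +1.610 − (−1.652) = +3.262 V.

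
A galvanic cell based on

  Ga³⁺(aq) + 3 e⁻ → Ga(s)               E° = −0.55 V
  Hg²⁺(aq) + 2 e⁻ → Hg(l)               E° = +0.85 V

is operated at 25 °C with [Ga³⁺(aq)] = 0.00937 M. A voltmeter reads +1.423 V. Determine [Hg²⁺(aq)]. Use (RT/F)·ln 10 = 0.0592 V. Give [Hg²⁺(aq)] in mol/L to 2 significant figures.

Hg²⁺/Hg is the cathode (higher E°); E°cell = +0.85 − (−0.55) = +1.40 V with n = 6.
Rearranging E = E° − (0.0592/n)·log Q gives log Q = 6(+1.40 − (+1.423))/0.0592 = −2.331.
The balanced reaction is 3 Hg²⁺(aq) + 2 Ga(s) → 3 Hg(l) + 2 Ga³⁺(aq), so Q = [Ga³⁺(aq)]^2 / [Hg²⁺(aq)]^3.
Solving for the unknown gives log [Hg²⁺(aq)] = −0.575, so [Hg²⁺(aq)] ≈ 0.27 M.

0.27 M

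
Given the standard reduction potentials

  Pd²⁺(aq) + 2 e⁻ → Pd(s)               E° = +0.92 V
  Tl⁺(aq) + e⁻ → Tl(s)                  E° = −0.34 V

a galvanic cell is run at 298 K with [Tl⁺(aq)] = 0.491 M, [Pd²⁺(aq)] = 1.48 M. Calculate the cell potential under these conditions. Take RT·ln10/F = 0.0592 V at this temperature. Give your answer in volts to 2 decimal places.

The Pd²⁺/Pd couple has the more positive E°, so it is the cathode; Tl⁺/Tl is the anode.
E°cell = +0.92 − (−0.34) = +1.26 V, with n = 2 electrons transferred.
For the overall reaction Pd²⁺(aq) + 2 Tl(s) → Pd(s) + 2 Tl⁺(aq), Q = [Tl⁺(aq)]^2 / [Pd²⁺(aq)] = 0.163, giving log Q = −0.788.
Applying E = E° − (RT ln10/nF)·log Q gives +1.26 − (0.0592/2)(−0.788) = +1.28 V.

+1.28 V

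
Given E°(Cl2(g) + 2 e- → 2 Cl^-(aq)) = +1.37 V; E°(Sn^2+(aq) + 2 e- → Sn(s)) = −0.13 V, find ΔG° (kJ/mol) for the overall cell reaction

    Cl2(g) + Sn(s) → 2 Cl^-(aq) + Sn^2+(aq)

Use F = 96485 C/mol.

−289 kJ/mol

In the reaction as written Cl2(g) is reduced, so the Cl₂/Cl⁻ couple is the cathode and Sn²⁺/Sn is the anode.
E°cell = +1.37 − (−0.13) = +1.50 V; balancing electrons gives n = 2.
ΔG° = −nFE°cell = −(2)(96485)(+1.50) J/mol = −289 kJ/mol.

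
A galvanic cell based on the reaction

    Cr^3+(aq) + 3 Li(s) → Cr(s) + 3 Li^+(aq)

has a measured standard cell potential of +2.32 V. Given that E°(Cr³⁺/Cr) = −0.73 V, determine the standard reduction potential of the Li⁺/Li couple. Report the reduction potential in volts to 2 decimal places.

In the reaction as written the Cr³⁺/Cr couple is reduced (cathode) and Li⁺/Li is oxidized (anode), so E°cell = E°(Cr³⁺/Cr) − E°(Li⁺/Li).
E°(Li⁺/Li) = E°(cathode) − E°cell = −0.73 − (+2.32) = −3.05 V.

−3.05 V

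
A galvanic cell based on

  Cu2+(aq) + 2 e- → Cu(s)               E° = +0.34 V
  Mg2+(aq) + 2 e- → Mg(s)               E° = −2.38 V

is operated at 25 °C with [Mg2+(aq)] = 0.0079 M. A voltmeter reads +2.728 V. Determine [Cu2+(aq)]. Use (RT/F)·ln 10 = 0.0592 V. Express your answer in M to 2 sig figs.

0.015 M

With Cu²⁺/Cu at the cathode and Mg²⁺/Mg at the anode, E°cell = +0.34 − (−2.38) = +2.72 V (n = 2).
Rearranging E = E° − (0.0592/n)·log Q gives log Q = 2(+2.72 − (+2.728))/0.0592 = −0.270.
Balancing electrons gives Cu2+(aq) + Mg(s) → Cu(s) + Mg2+(aq); thus Q = [Mg2+(aq)] / [Cu2+(aq)].
Solving for the unknown gives log [Cu2+(aq)] = −1.832, so [Cu2+(aq)] ≈ 0.015 M.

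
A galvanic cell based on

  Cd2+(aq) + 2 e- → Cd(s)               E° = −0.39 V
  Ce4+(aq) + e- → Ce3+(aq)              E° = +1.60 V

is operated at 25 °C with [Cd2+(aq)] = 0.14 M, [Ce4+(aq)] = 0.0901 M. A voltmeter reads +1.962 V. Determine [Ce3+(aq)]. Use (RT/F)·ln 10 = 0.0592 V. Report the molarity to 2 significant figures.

0.72 M

With Ce⁴⁺/Ce³⁺ at the cathode and Cd²⁺/Cd at the anode, E°cell = +1.60 − (−0.39) = +1.99 V (n = 2).
From the Nernst equation, log Q = n(E° − E)/0.0592 = 2·(+1.99 − (+1.962))/0.0592 = 0.946.
Balancing electrons gives 2 Ce4+(aq) + Cd(s) → 2 Ce3+(aq) + Cd2+(aq); thus Q = ([Ce3+(aq)]^2·[Cd2+(aq)]) / [Ce4+(aq)]^2.
Isolating [Ce3+(aq)] in Q = 10^{0.946} yields log [Ce3+(aq)] = −0.145, i.e. 0.72 M.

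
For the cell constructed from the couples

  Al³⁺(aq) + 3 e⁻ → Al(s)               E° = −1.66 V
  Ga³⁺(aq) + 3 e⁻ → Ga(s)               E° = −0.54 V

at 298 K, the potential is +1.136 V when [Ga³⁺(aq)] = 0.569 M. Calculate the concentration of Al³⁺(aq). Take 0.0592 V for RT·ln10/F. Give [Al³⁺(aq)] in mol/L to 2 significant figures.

With Ga³⁺/Ga at the cathode and Al³⁺/Al at the anode, E°cell = −0.54 − (−1.66) = +1.12 V (n = 3).
Rearranging E = E° − (0.0592/n)·log Q gives log Q = 3(+1.12 − (+1.136))/0.0592 = −0.811.
The balanced reaction is Ga³⁺(aq) + Al(s) → Ga(s) + Al³⁺(aq), so Q = [Al³⁺(aq)] / [Ga³⁺(aq)].
Isolating [Al³⁺(aq)] in Q = 10^{−0.811} yields log [Al³⁺(aq)] = −1.056, i.e. 0.088 M.

0.088 M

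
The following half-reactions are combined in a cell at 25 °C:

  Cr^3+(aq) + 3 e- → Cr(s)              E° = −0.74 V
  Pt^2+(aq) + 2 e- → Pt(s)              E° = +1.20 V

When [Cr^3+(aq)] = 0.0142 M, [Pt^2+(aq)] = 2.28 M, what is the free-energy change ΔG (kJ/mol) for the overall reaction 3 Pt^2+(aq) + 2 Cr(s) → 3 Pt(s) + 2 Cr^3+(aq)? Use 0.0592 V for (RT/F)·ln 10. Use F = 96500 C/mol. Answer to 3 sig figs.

The standard cell potential is +1.20 − (−0.74) = +1.94 V, with n = 6 electrons in the balanced equation.
The reaction quotient is [Cr^3+(aq)]^2 / [Pt^2+(aq)]^3 = 1.7×10^−5; by Nernst, E = +1.94 − (0.0592/6)(−4.769) = +1.9871 V.
ΔG = −nFE = −(6)(96500)(+1.9871) J/mol = −1150 kJ/mol.

−1150 kJ/mol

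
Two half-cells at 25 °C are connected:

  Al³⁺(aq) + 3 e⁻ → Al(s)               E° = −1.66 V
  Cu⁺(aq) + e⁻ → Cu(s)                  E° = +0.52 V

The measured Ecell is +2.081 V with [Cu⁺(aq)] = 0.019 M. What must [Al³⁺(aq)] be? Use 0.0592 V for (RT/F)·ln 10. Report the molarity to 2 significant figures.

0.71 M

Cu⁺/Cu is the cathode (higher E°); E°cell = +0.52 − (−1.66) = +2.18 V with n = 3.
Rearranging E = E° − (0.0592/n)·log Q gives log Q = 3(+2.18 − (+2.081))/0.0592 = 5.017.
Balancing electrons gives 3 Cu⁺(aq) + Al(s) → 3 Cu(s) + Al³⁺(aq); thus Q = [Al³⁺(aq)] / [Cu⁺(aq)]^3.
Solving for the unknown gives log [Al³⁺(aq)] = −0.147, so [Al³⁺(aq)] ≈ 0.71 M.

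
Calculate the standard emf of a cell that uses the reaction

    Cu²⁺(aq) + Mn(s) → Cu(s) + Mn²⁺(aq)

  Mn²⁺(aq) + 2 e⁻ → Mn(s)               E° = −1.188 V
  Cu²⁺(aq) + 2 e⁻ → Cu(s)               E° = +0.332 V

+1.520 V

Cu²⁺(aq) gains electrons, so the Cu²⁺/Cu couple is the cathode; the Mn²⁺/Mn couple is the anode.
E°cell = E°(cathode) − E°(anode) = +0.332 − (−1.188) = +1.520 V.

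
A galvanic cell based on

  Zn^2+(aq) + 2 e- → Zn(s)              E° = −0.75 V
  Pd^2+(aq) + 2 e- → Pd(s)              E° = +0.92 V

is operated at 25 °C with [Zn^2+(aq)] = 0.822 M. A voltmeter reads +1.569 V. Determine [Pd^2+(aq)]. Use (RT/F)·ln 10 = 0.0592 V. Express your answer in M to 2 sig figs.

With Pd²⁺/Pd at the cathode and Zn²⁺/Zn at the anode, E°cell = +0.92 − (−0.75) = +1.67 V (n = 2).
Rearranging E = E° − (0.0592/n)·log Q gives log Q = 2(+1.67 − (+1.569))/0.0592 = 3.412.
The balanced reaction is Pd^2+(aq) + Zn(s) → Pd(s) + Zn^2+(aq), so Q = [Zn^2+(aq)] / [Pd^2+(aq)].
Solving for the unknown gives log [Pd^2+(aq)] = −3.497, so [Pd^2+(aq)] ≈ 0.00032 M.

0.00032 M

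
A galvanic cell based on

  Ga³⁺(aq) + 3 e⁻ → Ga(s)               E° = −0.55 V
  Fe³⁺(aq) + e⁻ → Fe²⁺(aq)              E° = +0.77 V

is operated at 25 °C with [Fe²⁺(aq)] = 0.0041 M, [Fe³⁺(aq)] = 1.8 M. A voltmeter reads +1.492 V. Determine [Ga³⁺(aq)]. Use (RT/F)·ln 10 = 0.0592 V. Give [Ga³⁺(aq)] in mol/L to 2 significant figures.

The Fe³⁺/Fe²⁺ couple has the larger reduction potential, so it is the cathode: E°cell = +0.77 − (−0.55) = +1.32 V and n = 3.
Since E = E° − (0.0592/n)·log Q, log Q = n(E° − E)/0.0592 = −8.716.
For 3 Fe³⁺(aq) + Ga(s) → 3 Fe²⁺(aq) + Ga³⁺(aq), the reaction quotient is Q = ([Fe²⁺(aq)]^3·[Ga³⁺(aq)]) / [Fe³⁺(aq)]^3.
Substituting the known concentrations and solving, log [Ga³⁺(aq)] = −0.789 and [Ga³⁺(aq)] = 0.16 M.

0.16 M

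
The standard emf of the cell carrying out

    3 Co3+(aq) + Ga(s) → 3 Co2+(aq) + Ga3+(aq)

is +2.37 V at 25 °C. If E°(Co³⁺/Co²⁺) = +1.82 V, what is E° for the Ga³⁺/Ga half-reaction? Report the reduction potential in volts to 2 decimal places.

−0.55 V

In the reaction as written the Co³⁺/Co²⁺ couple is reduced (cathode) and Ga³⁺/Ga is oxidized (anode), so E°cell = E°(Co³⁺/Co²⁺) − E°(Ga³⁺/Ga).
E°(Ga³⁺/Ga) = E°(cathode) − E°cell = +1.82 − (+2.37) = −0.55 V.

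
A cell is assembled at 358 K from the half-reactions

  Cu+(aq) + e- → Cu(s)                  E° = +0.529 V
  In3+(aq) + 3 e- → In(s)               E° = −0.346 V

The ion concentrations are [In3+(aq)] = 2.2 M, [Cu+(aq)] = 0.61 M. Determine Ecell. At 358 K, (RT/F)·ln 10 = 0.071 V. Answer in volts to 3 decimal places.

+0.852 V

Cu⁺/Cu is reduced (cathode, E° = +0.529 V) and In³⁺/In is oxidized (anode).
The standard potential is +0.529 − (−0.346) = +0.875 V and the balanced reaction transfers n = 3 electrons.
For the overall reaction 3 Cu+(aq) + In(s) → 3 Cu(s) + In3+(aq), Q = [In3+(aq)] / [Cu+(aq)]^3 = 9.69, giving log Q = 0.986.
By the Nernst equation, E = +0.875 − (0.071/3)·(0.986) = +0.852 V.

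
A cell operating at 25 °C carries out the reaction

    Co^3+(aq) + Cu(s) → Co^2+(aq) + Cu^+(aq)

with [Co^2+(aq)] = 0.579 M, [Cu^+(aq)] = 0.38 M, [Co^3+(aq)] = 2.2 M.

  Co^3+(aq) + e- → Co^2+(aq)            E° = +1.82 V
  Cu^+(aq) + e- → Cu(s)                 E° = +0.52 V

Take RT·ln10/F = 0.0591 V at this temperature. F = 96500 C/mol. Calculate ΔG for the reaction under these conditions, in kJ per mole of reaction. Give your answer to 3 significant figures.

The standard cell potential is +1.82 − (+0.52) = +1.30 V, with n = 1 electron in the balanced equation.
Here Q = ([Co^2+(aq)]·[Cu^+(aq)]) / [Co^3+(aq)] = 0.1 (log Q = −1.000), giving E = +1.30 − (0.0591/1)·(−1.000) = +1.3591 V.
ΔG = −nFE = −(1)(96500)(+1.3591) J/mol = −131 kJ/mol.

−131 kJ/mol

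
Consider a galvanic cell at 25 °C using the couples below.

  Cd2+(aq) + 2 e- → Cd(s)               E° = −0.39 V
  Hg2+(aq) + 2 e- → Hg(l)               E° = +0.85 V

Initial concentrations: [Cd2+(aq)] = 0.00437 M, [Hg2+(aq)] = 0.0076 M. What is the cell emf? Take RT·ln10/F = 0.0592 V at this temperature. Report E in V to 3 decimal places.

+1.247 V

The Hg²⁺/Hg couple has the more positive E°, so it is the cathode; Cd²⁺/Cd is the anode.
E°cell = E°cat − E°an = +0.85 − (−0.39) = +1.24 V; n = 2.
For the overall reaction Hg2+(aq) + Cd(s) → Hg(l) + Cd2+(aq), Q = [Cd2+(aq)] / [Hg2+(aq)] = 0.575, giving log Q = −0.240.
E = E° − (0.0592/n)·log Q = +1.24 − (0.0592/2)(−0.240) = +1.247 V.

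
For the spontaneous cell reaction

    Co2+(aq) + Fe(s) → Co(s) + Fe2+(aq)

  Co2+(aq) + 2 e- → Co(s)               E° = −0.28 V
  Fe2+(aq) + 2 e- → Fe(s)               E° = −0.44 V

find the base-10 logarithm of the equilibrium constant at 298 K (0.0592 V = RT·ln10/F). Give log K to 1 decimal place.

log K = 5.4

The Co²⁺/Co couple is reduced (cathode); E°cell = −0.28 − (−0.44) = +0.16 V with n = 2.
At equilibrium E = 0, so log K = nE°cell / 0.0592 = (2)(+0.16) / 0.0592 = 5.4.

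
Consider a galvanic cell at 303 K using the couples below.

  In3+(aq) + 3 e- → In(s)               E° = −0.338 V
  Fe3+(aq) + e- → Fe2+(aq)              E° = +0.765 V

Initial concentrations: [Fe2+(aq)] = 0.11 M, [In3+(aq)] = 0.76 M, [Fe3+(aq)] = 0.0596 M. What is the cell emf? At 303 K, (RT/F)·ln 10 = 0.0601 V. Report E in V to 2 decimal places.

+1.09 V

The Fe³⁺/Fe²⁺ couple has the more positive E°, so it is the cathode; In³⁺/In is the anode.
The standard potential is +0.765 − (−0.338) = +1.103 V and the balanced reaction transfers n = 3 electrons.
For the overall reaction 3 Fe3+(aq) + In(s) → 3 Fe2+(aq) + In3+(aq), Q = ([Fe2+(aq)]^3·[In3+(aq)]) / [Fe3+(aq)]^3 = 4.78, giving log Q = 0.679.
By the Nernst equation, E = +1.103 − (0.0601/3)·(0.679) = +1.09 V.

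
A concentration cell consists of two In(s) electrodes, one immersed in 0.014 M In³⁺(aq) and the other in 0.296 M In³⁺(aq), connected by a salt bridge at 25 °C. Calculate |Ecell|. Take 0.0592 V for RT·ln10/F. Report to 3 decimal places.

0.026 V

For a concentration cell E°cell = 0, since both electrodes use the same couple.
The compartment with the higher In³⁺(aq) concentration (0.296 M) acts as the cathode; ions are reduced there and produced at the dilute (0.014 M) anode.
With n = 3, Ecell = −(0.0592/3)·log([dilute]/[conc]) = −(0.0592/3)·log(0.014/0.296) = +0.026 V.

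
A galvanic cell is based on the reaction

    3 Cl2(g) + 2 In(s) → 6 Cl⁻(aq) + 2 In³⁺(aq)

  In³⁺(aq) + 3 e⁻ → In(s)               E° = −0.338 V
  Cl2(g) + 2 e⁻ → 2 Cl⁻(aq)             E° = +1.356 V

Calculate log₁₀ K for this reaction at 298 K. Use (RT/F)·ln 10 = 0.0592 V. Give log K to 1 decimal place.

The Cl₂/Cl⁻ couple is reduced (cathode); E°cell = +1.356 − (−0.338) = +1.694 V with n = 6.
At equilibrium E = 0, so log K = nE°cell / 0.0592 = (6)(+1.694) / 0.0592 = 171.7.

log K = 171.7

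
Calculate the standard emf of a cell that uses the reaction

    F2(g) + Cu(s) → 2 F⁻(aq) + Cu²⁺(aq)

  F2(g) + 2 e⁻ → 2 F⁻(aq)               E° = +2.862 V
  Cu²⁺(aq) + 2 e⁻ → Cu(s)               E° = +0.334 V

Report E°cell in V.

+2.528 V

In the reaction as written, F2(g) is reduced (cathode) and Cu²⁺(aq) is produced by oxidation at the anode.
E°cell = E°(cathode) − E°(anode) = +2.862 − (+0.334) = +2.528 V.
The positive value indicates the reaction is spontaneous as written.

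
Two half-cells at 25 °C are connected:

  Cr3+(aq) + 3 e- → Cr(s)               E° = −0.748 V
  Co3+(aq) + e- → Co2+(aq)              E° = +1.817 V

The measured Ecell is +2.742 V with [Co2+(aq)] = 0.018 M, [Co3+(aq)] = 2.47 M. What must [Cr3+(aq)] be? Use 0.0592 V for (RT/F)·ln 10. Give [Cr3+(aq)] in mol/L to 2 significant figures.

The Co³⁺/Co²⁺ couple has the larger reduction potential, so it is the cathode: E°cell = +1.817 − (−0.748) = +2.565 V and n = 3.
Rearranging E = E° − (0.0592/n)·log Q gives log Q = 3(+2.565 − (+2.742))/0.0592 = −8.970.
For 3 Co3+(aq) + Cr(s) → 3 Co2+(aq) + Cr3+(aq), the reaction quotient is Q = ([Co2+(aq)]^3·[Cr3+(aq)]) / [Co3+(aq)]^3.
Solving for the unknown gives log [Cr3+(aq)] = −2.558, so [Cr3+(aq)] ≈ 0.0028 M.

0.0028 M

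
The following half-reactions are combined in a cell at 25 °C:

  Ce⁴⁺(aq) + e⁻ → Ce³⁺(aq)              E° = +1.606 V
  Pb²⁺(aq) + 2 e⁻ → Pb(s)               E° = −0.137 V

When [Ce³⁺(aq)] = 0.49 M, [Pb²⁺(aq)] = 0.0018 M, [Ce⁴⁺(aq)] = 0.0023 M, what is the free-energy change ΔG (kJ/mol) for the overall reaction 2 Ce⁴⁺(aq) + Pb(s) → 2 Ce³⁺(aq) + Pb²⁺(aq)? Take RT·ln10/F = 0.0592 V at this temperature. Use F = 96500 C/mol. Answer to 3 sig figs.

−325 kJ/mol

The standard cell potential is +1.606 − (−0.137) = +1.743 V, with n = 2 electrons in the balanced equation.
Here Q = ([Ce³⁺(aq)]^2·[Pb²⁺(aq)]) / [Ce⁴⁺(aq)]^2 = 81.7 (log Q = 1.912), giving E = +1.743 − (0.0592/2)·(1.912) = +1.6864 V.
Then ΔG = −nFE = −2 × 96500 × +1.6864 J/mol = −325 kJ/mol.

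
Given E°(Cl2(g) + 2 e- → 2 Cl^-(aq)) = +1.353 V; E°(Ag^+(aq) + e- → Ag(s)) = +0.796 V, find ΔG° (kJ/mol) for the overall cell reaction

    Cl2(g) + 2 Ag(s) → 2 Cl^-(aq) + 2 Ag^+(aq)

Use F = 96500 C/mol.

−108 kJ/mol

In the reaction as written Cl2(g) is reduced, so the Cl₂/Cl⁻ couple is the cathode and Ag⁺/Ag is the anode.
E°cell = +1.353 − (+0.796) = +0.557 V; balancing electrons gives n = 2.
ΔG° = −nFE°cell = −(2)(96500)(+0.557) J/mol = −108 kJ/mol.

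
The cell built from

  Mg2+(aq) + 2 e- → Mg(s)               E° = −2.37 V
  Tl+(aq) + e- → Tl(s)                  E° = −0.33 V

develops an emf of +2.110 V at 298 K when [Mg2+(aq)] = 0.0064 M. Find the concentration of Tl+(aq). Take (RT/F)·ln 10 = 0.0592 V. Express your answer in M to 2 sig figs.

1.2 M

With Tl⁺/Tl at the cathode and Mg²⁺/Mg at the anode, E°cell = −0.33 − (−2.37) = +2.04 V (n = 2).
Rearranging E = E° − (0.0592/n)·log Q gives log Q = 2(+2.04 − (+2.110))/0.0592 = −2.365.
For 2 Tl+(aq) + Mg(s) → 2 Tl(s) + Mg2+(aq), the reaction quotient is Q = [Mg2+(aq)] / [Tl+(aq)]^2.
Substituting the known concentrations and solving, log [Tl+(aq)] = 0.086 and [Tl+(aq)] = 1.2 M.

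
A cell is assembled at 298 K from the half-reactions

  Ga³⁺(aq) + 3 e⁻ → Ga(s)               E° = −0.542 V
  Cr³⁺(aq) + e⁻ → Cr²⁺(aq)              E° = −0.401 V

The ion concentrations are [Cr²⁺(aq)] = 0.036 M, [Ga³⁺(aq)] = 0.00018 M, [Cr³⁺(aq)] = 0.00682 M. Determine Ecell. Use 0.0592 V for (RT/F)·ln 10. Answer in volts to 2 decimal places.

+0.17 V

The Cr³⁺/Cr²⁺ couple has the more positive E°, so it is the cathode; Ga³⁺/Ga is the anode.
The standard potential is −0.401 − (−0.542) = +0.141 V and the balanced reaction transfers n = 3 electrons.
Balancing gives 3 Cr³⁺(aq) + Ga(s) → 3 Cr²⁺(aq) + Ga³⁺(aq); hence Q = ([Cr²⁺(aq)]^3·[Ga³⁺(aq)]) / [Cr³⁺(aq)]^3 = 0.0265 (log Q = −1.577).
By the Nernst equation, E = +0.141 − (0.0592/3)·(−1.577) = +0.17 V.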